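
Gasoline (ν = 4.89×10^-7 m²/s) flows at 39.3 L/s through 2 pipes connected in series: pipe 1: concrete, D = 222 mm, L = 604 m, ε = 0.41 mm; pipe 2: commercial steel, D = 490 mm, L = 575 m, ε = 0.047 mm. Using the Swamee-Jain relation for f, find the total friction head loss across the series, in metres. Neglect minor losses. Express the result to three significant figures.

Pipe 1: V = 1.015 m/s, Re = 4.61×10^5, ε/D = 0.00185, f = 0.02347, h_1 = f(L/D)V²/2g = 3.355 m
Pipe 2: V = 0.2084 m/s, Re = 2.09×10^5, ε/D = 9.59×10^-5, f = 0.01625, h_2 = f(L/D)V²/2g = 0.04221 m
Series → Q common, losses add: H = Σh = 3.397 m

H ≈ 3.40 m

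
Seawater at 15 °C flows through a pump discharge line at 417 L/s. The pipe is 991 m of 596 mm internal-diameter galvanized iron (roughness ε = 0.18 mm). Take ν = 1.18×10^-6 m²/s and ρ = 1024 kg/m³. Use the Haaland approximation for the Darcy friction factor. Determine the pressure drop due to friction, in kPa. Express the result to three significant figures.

V = 4Q/(πD²) = 4·0.417/(π·0.596²) = 1.495 m/s
Re = VD/ν = 1.495·0.596/1.18×10^-6 = 7.55×10^5 → turbulent
ε/D = 0.18/596 = 3.02×10^-4
Haaland: f = 0.01581
h_f = f(L/D)V²/(2g) = 0.01581·(991/0.596)·1.495²/(2·9.81) = 2.993 m
Δp = ρg·h_f = 1024·9.81·2.993 = 30.06 kPa

Δp ≈ 30.1 kPa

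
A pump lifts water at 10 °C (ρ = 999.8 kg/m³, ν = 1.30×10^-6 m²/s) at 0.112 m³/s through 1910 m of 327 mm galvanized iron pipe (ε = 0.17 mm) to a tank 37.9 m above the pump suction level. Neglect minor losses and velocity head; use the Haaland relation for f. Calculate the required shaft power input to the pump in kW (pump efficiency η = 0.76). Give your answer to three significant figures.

V = 4Q/(πD²) = 1.334 m/s; Re = 3.35×10^5; ε/D = 5.20×10^-4; f = 0.01806
h_f = f(L/D)V²/2g = 9.564 m
Total head H = z + h_f = 37.9 + 9.564 = 47.46 m
P_hyd = ρgQH = 999.8·9.81·0.112·47.46 = 52.14 kW
P_shaft = P_hyd/η = 52.14/0.76 = 68.60 kW

P_shaft ≈ 68.6 kW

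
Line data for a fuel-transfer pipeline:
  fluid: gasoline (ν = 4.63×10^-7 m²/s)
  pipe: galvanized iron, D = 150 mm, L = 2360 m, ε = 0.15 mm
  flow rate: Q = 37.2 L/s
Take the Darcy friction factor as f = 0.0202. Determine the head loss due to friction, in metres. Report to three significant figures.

V = 4Q/(πD²) = 4·0.0372/(π·0.150²) = 2.105 m/s
h_f = f(L/D)V²/(2g) = 0.02020·(2360/0.150)·2.105²/(2·9.81) = 71.78 m

h_f ≈ 71.8 m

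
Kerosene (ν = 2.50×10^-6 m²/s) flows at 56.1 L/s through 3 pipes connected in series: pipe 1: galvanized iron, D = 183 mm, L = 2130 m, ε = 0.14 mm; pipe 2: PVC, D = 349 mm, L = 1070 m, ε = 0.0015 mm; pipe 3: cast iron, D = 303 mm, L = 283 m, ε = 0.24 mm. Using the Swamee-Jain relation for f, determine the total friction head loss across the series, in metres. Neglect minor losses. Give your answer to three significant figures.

Pipe 1: V = 2.133 m/s, Re = 1.56×10^5, ε/D = 7.65×10^-4, f = 0.02060, h_1 = f(L/D)V²/2g = 55.59 m
Pipe 2: V = 0.5864 m/s, Re = 8.19×10^4, ε/D = 4.30×10^-6, f = 0.01866, h_2 = f(L/D)V²/2g = 1.003 m
Pipe 3: V = 0.7780 m/s, Re = 9.43×10^4, ε/D = 7.92×10^-4, f = 0.02173, h_3 = f(L/D)V²/2g = 0.6261 m
Series → Q common, losses add: H = Σh = 57.22 m

H ≈ 57.2 m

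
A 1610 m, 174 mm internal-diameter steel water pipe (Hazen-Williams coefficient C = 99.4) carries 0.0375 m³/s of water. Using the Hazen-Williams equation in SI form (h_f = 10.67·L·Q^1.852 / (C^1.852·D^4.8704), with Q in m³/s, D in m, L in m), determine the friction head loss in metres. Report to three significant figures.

h_f ≈ 39.2 m

h_f = 10.67·1610·0.0375^1.852 / (99.4^1.852·0.174^4.8704) = 39.24 m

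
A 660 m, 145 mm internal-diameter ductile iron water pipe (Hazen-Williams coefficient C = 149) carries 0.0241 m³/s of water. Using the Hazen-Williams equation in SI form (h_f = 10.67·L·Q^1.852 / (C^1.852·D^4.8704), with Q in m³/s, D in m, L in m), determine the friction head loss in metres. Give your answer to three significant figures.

h_f ≈ 8.15 m

h_f = 10.67·660·0.0241^1.852 / (149^1.852·0.145^4.8704) = 8.146 m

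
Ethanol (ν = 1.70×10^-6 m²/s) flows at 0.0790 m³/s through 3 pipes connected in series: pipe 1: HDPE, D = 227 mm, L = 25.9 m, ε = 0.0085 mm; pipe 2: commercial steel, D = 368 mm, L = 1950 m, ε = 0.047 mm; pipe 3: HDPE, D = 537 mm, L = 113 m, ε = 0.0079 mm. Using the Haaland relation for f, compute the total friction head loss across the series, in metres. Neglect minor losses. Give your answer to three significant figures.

Pipe 1: V = 1.952 m/s, Re = 2.61×10^5, ε/D = 3.74×10^-5, f = 0.01502, h_1 = f(L/D)V²/2g = 0.3329 m
Pipe 2: V = 0.7427 m/s, Re = 1.61×10^5, ε/D = 1.28×10^-4, f = 0.01695, h_2 = f(L/D)V²/2g = 2.526 m
Pipe 3: V = 0.3488 m/s, Re = 1.10×10^5, ε/D = 1.47×10^-5, f = 0.01753, h_3 = f(L/D)V²/2g = 0.02287 m
Series → Q common, losses add: H = Σh = 2.881 m

H ≈ 2.88 m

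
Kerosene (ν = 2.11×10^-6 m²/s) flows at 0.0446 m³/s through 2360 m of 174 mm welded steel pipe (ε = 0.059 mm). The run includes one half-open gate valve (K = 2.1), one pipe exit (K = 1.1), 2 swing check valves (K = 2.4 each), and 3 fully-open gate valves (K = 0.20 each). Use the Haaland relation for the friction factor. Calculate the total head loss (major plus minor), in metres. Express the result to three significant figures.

H_L ≈ 46.0 m

V = 4Q/(πD²) = 1.876 m/s; V²/2g = 0.1793 m
Re = 1.55×10^5, ε/D = 3.39×10^-4 → f = 0.01827 (Haaland)
Major: h_f = f(L/D)·V²/2g = 0.01827·13563·0.1793 = 44.43 m
Minor: ΣK = 8.60; h_m = ΣK·V²/2g = 1.542 m
Total H_L = 44.43 + 1.542 = 45.97 m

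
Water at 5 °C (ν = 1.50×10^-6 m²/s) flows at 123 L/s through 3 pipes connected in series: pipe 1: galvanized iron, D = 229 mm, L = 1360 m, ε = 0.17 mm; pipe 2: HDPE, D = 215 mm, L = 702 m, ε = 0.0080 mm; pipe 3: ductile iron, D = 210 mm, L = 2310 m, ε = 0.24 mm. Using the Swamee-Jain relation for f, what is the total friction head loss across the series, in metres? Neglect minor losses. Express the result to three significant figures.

H ≈ 226 m

Pipe 1: V = 2.986 m/s, Re = 4.56×10^5, ε/D = 7.42×10^-4, f = 0.01921, h_1 = f(L/D)V²/2g = 51.86 m
Pipe 2: V = 3.388 m/s, Re = 4.86×10^5, ε/D = 3.72×10^-5, f = 0.01372, h_2 = f(L/D)V²/2g = 26.20 m
Pipe 3: V = 3.551 m/s, Re = 4.97×10^5, ε/D = 0.00114, f = 0.02096, h_3 = f(L/D)V²/2g = 148.2 m
Series → Q common, losses add: H = Σh = 226.3 m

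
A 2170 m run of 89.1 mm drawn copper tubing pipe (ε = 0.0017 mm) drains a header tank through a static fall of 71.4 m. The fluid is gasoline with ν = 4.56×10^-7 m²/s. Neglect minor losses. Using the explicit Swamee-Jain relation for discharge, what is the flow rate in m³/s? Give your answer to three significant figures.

Q ≈ 0.0127 m³/s

Swamee-Jain (Type II): Q = -0.965·√(gD⁵h_f/L)·ln[ε/(3.7D) + √(3.17ν²L/(gD³h_f))]
√(gD⁵h_f/L) = √(9.81·0.0891⁵·71.4/2170) = 0.001346
ε/(3.7D) = 5.16×10^-6; √(3.17ν²L/(gD³h_f)) = 5.37×10^-5
Q = -0.965·0.001346·ln(5.889×10^-5) = 0.01265 m³/s
Check: V = 2.03 m/s, Re = 3.97×10^5, f = 0.01391, h_f = 71.1 m ≈ 71.4 m ✓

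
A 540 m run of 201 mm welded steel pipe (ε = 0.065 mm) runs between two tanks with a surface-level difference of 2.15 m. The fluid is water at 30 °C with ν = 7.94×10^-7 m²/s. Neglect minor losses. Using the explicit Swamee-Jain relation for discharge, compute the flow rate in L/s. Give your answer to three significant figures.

Q ≈ 30.0 L/s

Swamee-Jain (Type II): Q = -0.965·√(gD⁵h_f/L)·ln[ε/(3.7D) + √(3.17ν²L/(gD³h_f))]
√(gD⁵h_f/L) = √(9.81·0.201⁵·2.15/540) = 0.003580
ε/(3.7D) = 8.74×10^-5; √(3.17ν²L/(gD³h_f)) = 7.94×10^-5
Q = -0.965·0.003580·ln(1.668×10^-4) = 0.03005 m³/s
Check: V = 0.947 m/s, Re = 2.40×10^5, f = 0.01759, h_f = 2.16 m ≈ 2.15 m ✓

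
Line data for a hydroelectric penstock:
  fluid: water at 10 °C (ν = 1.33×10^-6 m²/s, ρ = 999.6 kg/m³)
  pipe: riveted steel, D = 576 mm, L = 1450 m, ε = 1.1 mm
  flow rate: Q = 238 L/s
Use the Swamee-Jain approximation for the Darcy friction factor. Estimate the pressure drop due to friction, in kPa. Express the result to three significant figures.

Δp ≈ 24.9 kPa

V = 4Q/(πD²) = 4·0.238/(π·0.576²) = 0.9134 m/s
Re = VD/ν = 0.9134·0.576/1.33×10^-6 = 3.96×10^5 → turbulent
ε/D = 1.1/576 = 0.00191
Swamee-Jain: f = 0.02374
h_f = f(L/D)V²/(2g) = 0.02374·(1450/0.576)·0.9134²/(2·9.81) = 2.541 m
Δp = ρg·h_f = 999.6·9.81·2.541 = 24.92 kPa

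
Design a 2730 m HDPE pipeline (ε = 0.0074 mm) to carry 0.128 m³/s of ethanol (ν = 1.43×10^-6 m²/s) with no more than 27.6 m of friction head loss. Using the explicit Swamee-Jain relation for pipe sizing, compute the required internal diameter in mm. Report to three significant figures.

D ≈ 288 mm

Swamee-Jain (Type III): D = 0.66·[ε^1.25·(LQ²/(gh_f))^4.75 + ν·Q^9.4·(L/(gh_f))^5.2]^0.04
LQ²/(gh_f) = 0.1652; L/(gh_f) = 10.08
Term 1 = ε^1.25·(…)^4.75 = 7.45×10^-11; Term 2 = ν·Q^9.4·(…)^5.2 = 9.59×10^-10
D = 0.66·(7.45×10^-11 + 9.59×10^-10)^0.04 = 0.2885 m = 288 mm
Check: V = 1.96 m/s, Re = 3.95×10^5, f = 0.01401, h_f = 25.9 m ≈ 27.6 m ✓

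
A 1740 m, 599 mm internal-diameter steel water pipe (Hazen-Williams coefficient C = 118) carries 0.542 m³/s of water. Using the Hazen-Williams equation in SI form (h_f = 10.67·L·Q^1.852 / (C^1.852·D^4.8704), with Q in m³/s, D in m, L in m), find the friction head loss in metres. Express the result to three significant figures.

h_f = 10.67·1740·0.542^1.852 / (118^1.852·0.599^4.8704) = 10.54 m

h_f ≈ 10.5 m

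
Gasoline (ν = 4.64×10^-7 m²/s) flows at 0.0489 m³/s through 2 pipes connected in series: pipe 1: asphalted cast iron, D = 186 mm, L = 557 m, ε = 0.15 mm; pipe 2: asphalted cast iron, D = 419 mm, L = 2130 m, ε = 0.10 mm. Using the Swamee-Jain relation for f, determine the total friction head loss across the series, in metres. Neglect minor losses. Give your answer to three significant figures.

H ≈ 10.1 m

Pipe 1: V = 1.800 m/s, Re = 7.21×10^5, ε/D = 8.06×10^-4, f = 0.01924, h_1 = f(L/D)V²/2g = 9.512 m
Pipe 2: V = 0.3546 m/s, Re = 3.20×10^5, ε/D = 2.39×10^-4, f = 0.01650, h_2 = f(L/D)V²/2g = 0.5378 m
Series → Q common, losses add: H = Σh = 10.05 m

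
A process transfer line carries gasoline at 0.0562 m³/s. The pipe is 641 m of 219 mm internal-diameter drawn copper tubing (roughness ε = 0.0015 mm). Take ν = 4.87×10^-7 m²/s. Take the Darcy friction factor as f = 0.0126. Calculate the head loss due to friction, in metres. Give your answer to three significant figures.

V = 4Q/(πD²) = 4·0.0562/(π·0.219²) = 1.492 m/s
h_f = f(L/D)V²/(2g) = 0.01260·(641/0.219)·1.492²/(2·9.81) = 4.184 m

h_f ≈ 4.18 m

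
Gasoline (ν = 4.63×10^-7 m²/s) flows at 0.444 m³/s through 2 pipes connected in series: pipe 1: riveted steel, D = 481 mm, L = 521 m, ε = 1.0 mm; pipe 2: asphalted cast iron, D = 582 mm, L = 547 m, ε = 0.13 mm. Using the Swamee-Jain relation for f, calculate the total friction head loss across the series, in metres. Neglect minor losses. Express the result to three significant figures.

Pipe 1: V = 2.443 m/s, Re = 2.54×10^6, ε/D = 0.00208, f = 0.02377, h_1 = f(L/D)V²/2g = 7.836 m
Pipe 2: V = 1.669 m/s, Re = 2.10×10^6, ε/D = 2.23×10^-4, f = 0.01457, h_2 = f(L/D)V²/2g = 1.944 m
Series → Q common, losses add: H = Σh = 9.781 m

H ≈ 9.78 m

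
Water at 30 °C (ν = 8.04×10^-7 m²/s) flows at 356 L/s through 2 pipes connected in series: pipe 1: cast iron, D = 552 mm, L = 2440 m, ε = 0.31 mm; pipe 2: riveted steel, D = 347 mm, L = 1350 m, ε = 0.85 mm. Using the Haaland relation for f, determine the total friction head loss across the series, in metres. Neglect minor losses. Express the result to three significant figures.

Pipe 1: V = 1.488 m/s, Re = 1.02×10^6, ε/D = 5.62×10^-4, f = 0.01757, h_1 = f(L/D)V²/2g = 8.762 m
Pipe 2: V = 3.764 m/s, Re = 1.62×10^6, ε/D = 0.00245, f = 0.02487, h_2 = f(L/D)V²/2g = 69.89 m
Series → Q common, losses add: H = Σh = 78.65 m

H ≈ 78.7 m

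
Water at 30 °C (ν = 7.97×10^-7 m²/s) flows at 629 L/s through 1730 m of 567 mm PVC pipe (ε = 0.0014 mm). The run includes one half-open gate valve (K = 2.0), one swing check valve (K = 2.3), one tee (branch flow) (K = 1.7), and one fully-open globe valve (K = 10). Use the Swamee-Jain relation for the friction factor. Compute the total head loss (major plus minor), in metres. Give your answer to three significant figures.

H_L ≈ 15.3 m

V = 4Q/(πD²) = 2.491 m/s; V²/2g = 0.3163 m
Re = 1.77×10^6, ε/D = 2.47×10^-6 → f = 0.01065 (Swamee-Jain)
Major: h_f = f(L/D)·V²/2g = 0.01065·3051·0.3163 = 10.28 m
Minor: ΣK = 16.0; h_m = ΣK·V²/2g = 5.061 m
Total H_L = 10.28 + 5.061 = 15.34 m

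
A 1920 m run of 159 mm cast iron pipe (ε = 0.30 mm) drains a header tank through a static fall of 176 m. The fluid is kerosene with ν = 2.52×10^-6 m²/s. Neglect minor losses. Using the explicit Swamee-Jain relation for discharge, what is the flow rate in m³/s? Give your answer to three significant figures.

Q ≈ 0.0687 m³/s

Swamee-Jain (Type II): Q = -0.965·√(gD⁵h_f/L)·ln[ε/(3.7D) + √(3.17ν²L/(gD³h_f))]
√(gD⁵h_f/L) = √(9.81·0.159⁵·176/1920) = 0.009559
ε/(3.7D) = 5.10×10^-4; √(3.17ν²L/(gD³h_f)) = 7.46×10^-5
Q = -0.965·0.009559·ln(5.846×10^-4) = 0.06868 m³/s
Check: V = 3.46 m/s, Re = 2.18×10^5, f = 0.02408, h_f = 177 m ≈ 176 m ✓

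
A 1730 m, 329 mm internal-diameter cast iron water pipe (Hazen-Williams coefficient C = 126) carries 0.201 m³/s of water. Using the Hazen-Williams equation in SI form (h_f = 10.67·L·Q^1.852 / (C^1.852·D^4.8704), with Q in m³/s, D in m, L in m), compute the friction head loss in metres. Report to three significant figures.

h_f ≈ 27.4 m

h_f = 10.67·1730·0.201^1.852 / (126^1.852·0.329^4.8704) = 27.37 m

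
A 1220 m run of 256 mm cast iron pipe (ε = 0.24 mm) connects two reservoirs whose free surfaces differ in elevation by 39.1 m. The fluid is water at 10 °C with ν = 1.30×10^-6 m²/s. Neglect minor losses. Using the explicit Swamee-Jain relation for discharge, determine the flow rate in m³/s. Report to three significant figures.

Q ≈ 0.146 m³/s

Swamee-Jain (Type II): Q = -0.965·√(gD⁵h_f/L)·ln[ε/(3.7D) + √(3.17ν²L/(gD³h_f))]
√(gD⁵h_f/L) = √(9.81·0.256⁵·39.1/1220) = 0.01859
ε/(3.7D) = 2.53×10^-4; √(3.17ν²L/(gD³h_f)) = 3.19×10^-5
Q = -0.965·0.01859·ln(2.852×10^-4) = 0.1464 m³/s
Check: V = 2.85 m/s, Re = 5.60×10^5, f = 0.02001, h_f = 39.3 m ≈ 39.1 m ✓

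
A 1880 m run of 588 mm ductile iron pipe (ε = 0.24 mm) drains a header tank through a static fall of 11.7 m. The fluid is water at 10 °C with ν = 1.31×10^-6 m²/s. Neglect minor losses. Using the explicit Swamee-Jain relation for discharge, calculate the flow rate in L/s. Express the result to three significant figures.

Swamee-Jain (Type II): Q = -0.965·√(gD⁵h_f/L)·ln[ε/(3.7D) + √(3.17ν²L/(gD³h_f))]
√(gD⁵h_f/L) = √(9.81·0.588⁵·11.7/1880) = 0.06551
ε/(3.7D) = 1.10×10^-4; √(3.17ν²L/(gD³h_f)) = 2.09×10^-5
Q = -0.965·0.06551·ln(1.313×10^-4) = 0.5650 m³/s
Check: V = 2.08 m/s, Re = 9.34×10^5, f = 0.01668, h_f = 11.8 m ≈ 11.7 m ✓

Q ≈ 565 L/s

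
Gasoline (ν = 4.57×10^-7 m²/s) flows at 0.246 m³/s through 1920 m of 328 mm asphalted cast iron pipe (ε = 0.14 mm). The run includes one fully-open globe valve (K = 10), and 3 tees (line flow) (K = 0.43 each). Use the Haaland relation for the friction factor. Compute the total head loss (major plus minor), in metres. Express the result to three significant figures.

V = 4Q/(πD²) = 2.911 m/s; V²/2g = 0.4320 m
Re = 2.09×10^6, ε/D = 4.27×10^-4 → f = 0.01640 (Haaland)
Major: h_f = f(L/D)·V²/2g = 0.01640·5854·0.4320 = 41.46 m
Minor: ΣK = 11.3; h_m = ΣK·V²/2g = 4.877 m
Total H_L = 41.46 + 4.877 = 46.34 m

H_L ≈ 46.3 m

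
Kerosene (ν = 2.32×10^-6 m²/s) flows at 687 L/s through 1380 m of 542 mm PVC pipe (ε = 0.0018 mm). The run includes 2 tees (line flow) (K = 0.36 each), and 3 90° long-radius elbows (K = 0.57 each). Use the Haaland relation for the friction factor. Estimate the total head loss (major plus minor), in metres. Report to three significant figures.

V = 4Q/(πD²) = 2.978 m/s; V²/2g = 0.4519 m
Re = 6.96×10^5, ε/D = 3.32×10^-6 → f = 0.01237 (Haaland)
Major: h_f = f(L/D)·V²/2g = 0.01237·2546·0.4519 = 14.23 m
Minor: ΣK = 2.43; h_m = ΣK·V²/2g = 1.098 m
Total H_L = 14.23 + 1.098 = 15.33 m

H_L ≈ 15.3 m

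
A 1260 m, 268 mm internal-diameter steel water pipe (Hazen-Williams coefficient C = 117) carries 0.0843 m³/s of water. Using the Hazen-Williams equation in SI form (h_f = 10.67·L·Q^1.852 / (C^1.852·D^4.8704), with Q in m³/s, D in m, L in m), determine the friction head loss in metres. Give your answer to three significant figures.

h_f ≈ 12.4 m

h_f = 10.67·1260·0.0843^1.852 / (117^1.852·0.268^4.8704) = 12.42 m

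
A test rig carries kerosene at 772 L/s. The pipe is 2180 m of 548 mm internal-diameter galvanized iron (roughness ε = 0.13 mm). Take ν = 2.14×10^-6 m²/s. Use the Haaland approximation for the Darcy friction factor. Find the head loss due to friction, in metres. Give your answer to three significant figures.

h_f ≈ 32.9 m

V = 4Q/(πD²) = 4·0.772/(π·0.548²) = 3.273 m/s
Re = VD/ν = 3.273·0.548/2.14×10^-6 = 8.38×10^5 → turbulent
ε/D = 0.13/548 = 2.37×10^-4
Haaland: f = 0.01513
h_f = f(L/D)V²/(2g) = 0.01513·(2180/0.548)·3.273²/(2·9.81) = 32.86 m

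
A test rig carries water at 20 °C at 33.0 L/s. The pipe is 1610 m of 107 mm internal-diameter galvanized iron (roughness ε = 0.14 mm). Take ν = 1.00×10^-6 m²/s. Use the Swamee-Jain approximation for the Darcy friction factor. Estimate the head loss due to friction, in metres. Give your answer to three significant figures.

h_f ≈ 225 m

V = 4Q/(πD²) = 4·0.0330/(π·0.107²) = 3.670 m/s
Re = VD/ν = 3.670·0.107/1.00×10^-6 = 3.93×10^5 → turbulent
ε/D = 0.14/107 = 0.00131
Swamee-Jain: f = 0.02174
h_f = f(L/D)V²/(2g) = 0.02174·(1610/0.107)·3.670²/(2·9.81) = 224.6 m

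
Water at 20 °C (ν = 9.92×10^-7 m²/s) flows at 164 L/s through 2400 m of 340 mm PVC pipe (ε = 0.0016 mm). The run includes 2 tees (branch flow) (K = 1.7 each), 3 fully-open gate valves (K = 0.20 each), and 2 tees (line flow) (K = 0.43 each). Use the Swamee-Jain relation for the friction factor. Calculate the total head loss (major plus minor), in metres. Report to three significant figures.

H_L ≈ 15.7 m

V = 4Q/(πD²) = 1.806 m/s; V²/2g = 0.1663 m
Re = 6.19×10^5, ε/D = 4.71×10^-6 → f = 0.01269 (Swamee-Jain)
Major: h_f = f(L/D)·V²/2g = 0.01269·7059·0.1663 = 14.90 m
Minor: ΣK = 4.86; h_m = ΣK·V²/2g = 0.8082 m
Total H_L = 14.90 + 0.8082 = 15.71 m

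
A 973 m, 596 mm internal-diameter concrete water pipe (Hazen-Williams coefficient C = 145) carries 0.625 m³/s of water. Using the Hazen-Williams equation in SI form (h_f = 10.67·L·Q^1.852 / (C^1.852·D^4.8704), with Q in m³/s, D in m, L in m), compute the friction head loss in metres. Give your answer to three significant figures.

h_f = 10.67·973·0.625^1.852 / (145^1.852·0.596^4.8704) = 5.371 m

h_f ≈ 5.37 m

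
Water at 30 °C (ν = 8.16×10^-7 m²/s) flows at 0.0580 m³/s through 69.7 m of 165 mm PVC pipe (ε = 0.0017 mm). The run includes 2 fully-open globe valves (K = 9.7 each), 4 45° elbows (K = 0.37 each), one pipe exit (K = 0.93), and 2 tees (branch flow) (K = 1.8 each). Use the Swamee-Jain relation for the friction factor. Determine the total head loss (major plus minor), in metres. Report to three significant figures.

H_L ≈ 11.6 m

V = 4Q/(πD²) = 2.713 m/s; V²/2g = 0.3750 m
Re = 5.48×10^5, ε/D = 1.03×10^-5 → f = 0.01305 (Swamee-Jain)
Major: h_f = f(L/D)·V²/2g = 0.01305·422.4·0.3750 = 2.068 m
Minor: ΣK = 25.4; h_m = ΣK·V²/2g = 9.529 m
Total H_L = 2.068 + 9.529 = 11.60 m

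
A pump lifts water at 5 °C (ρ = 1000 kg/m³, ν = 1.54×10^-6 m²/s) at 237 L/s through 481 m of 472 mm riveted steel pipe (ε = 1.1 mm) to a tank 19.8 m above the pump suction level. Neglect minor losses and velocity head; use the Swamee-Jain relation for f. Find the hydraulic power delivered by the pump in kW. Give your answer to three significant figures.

P_hyd ≈ 51.6 kW

V = 4Q/(πD²) = 1.354 m/s; Re = 4.15×10^5; ε/D = 0.00233; f = 0.02492
h_f = f(L/D)V²/2g = 2.375 m
Total head H = z + h_f = 19.8 + 2.375 = 22.17 m
P_hyd = ρgQH = 1000·9.81·0.237·22.17 = 51.56 kW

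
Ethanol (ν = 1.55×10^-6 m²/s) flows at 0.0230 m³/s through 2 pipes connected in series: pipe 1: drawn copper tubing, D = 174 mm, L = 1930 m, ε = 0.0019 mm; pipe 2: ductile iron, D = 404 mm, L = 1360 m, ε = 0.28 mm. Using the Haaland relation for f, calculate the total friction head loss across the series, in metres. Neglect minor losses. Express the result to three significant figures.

Pipe 1: V = 0.9673 m/s, Re = 1.09×10^5, ε/D = 1.09×10^-5, f = 0.01756, h_1 = f(L/D)V²/2g = 9.290 m
Pipe 2: V = 0.1794 m/s, Re = 4.68×10^4, ε/D = 6.93×10^-4, f = 0.02308, h_2 = f(L/D)V²/2g = 0.1275 m
Series → Q common, losses add: H = Σh = 9.417 m

H ≈ 9.42 m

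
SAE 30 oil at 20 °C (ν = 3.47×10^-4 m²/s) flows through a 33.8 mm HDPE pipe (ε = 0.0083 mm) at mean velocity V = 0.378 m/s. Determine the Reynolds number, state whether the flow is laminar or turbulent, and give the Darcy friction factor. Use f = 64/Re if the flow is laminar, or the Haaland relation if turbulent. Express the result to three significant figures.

Re = VD/ν = 0.3780·0.0338/3.47×10^-4 = 36.8
Re < 2300 → laminar → f = 64/Re = 1.738

Re ≈ 36.8; laminar; f = 64/Re ≈ 1.74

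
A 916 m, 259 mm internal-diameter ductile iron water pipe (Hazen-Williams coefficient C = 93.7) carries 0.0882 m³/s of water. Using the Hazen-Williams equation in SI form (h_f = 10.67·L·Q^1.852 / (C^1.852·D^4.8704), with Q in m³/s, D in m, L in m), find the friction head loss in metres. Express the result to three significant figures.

h_f = 10.67·916·0.0882^1.852 / (93.7^1.852·0.259^4.8704) = 17.49 m

h_f ≈ 17.5 m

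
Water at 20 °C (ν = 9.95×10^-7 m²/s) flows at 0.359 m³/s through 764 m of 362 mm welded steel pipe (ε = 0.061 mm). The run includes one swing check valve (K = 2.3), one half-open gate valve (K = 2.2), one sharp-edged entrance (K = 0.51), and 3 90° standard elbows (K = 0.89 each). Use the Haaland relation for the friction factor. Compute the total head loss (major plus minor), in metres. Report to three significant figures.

V = 4Q/(πD²) = 3.488 m/s; V²/2g = 0.6201 m
Re = 1.27×10^6, ε/D = 1.69×10^-4 → f = 0.01406 (Haaland)
Major: h_f = f(L/D)·V²/2g = 0.01406·2110·0.6201 = 18.39 m
Minor: ΣK = 7.68; h_m = ΣK·V²/2g = 4.763 m
Total H_L = 18.39 + 4.763 = 23.16 m

H_L ≈ 23.2 m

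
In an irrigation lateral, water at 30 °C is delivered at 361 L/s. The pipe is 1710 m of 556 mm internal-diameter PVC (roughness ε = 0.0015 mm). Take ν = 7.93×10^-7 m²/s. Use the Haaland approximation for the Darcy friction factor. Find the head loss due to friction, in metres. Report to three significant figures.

V = 4Q/(πD²) = 4·0.361/(π·0.556²) = 1.487 m/s
Re = VD/ν = 1.487·0.556/7.93×10^-7 = 1.04×10^6 → turbulent
ε/D = 0.0015/556 = 2.70×10^-6
Haaland: f = 0.01155
h_f = f(L/D)V²/(2g) = 0.01155·(1710/0.556)·1.487²/(2·9.81) = 4.003 m

h_f ≈ 4.00 m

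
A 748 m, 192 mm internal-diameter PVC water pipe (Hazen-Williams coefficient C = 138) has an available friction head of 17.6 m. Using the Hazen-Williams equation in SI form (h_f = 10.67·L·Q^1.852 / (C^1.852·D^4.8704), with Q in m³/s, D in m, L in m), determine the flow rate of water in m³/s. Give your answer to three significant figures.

Rearranging: Q = [h_f·C^1.852·D^4.8704 / (10.67·L)]^(1/1.852)
Q = [17.6·138^1.852·0.192^4.8704 / (10.67·748)]^0.540 = 0.06617 m³/s

Q ≈ 0.0662 m³/s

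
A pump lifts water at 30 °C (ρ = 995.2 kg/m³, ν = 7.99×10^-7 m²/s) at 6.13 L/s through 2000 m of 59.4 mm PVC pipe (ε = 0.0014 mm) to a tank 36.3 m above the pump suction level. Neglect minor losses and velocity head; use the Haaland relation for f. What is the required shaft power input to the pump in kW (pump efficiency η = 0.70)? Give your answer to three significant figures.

V = 4Q/(πD²) = 2.212 m/s; Re = 1.64×10^5; ε/D = 2.36×10^-5; f = 0.01624
h_f = f(L/D)V²/2g = 136.3 m
Total head H = z + h_f = 36.3 + 136.3 = 172.6 m
P_hyd = ρgQH = 995.2·9.81·0.00613·172.6 = 10.33 kW
P_shaft = P_hyd/η = 10.33/0.70 = 14.76 kW

P_shaft ≈ 14.8 kW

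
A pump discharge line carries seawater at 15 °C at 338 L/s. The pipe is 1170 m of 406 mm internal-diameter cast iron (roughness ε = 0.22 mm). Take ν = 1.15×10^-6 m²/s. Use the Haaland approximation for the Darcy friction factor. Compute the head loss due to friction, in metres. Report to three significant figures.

V = 4Q/(πD²) = 4·0.338/(π·0.406²) = 2.611 m/s
Re = VD/ν = 2.611·0.406/1.15×10^-6 = 9.22×10^5 → turbulent
ε/D = 0.22/406 = 5.42×10^-4
Haaland: f = 0.01749
h_f = f(L/D)V²/(2g) = 0.01749·(1170/0.406)·2.611²/(2·9.81) = 17.51 m

h_f ≈ 17.5 m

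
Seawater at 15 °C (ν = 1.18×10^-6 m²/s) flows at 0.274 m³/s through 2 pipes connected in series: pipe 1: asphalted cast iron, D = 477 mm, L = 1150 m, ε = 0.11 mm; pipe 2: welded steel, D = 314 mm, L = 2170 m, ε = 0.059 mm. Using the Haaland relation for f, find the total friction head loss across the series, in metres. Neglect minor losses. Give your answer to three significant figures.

H ≈ 68.4 m

Pipe 1: V = 1.533 m/s, Re = 6.20×10^5, ε/D = 2.31×10^-4, f = 0.01533, h_1 = f(L/D)V²/2g = 4.429 m
Pipe 2: V = 3.538 m/s, Re = 9.42×10^5, ε/D = 1.88×10^-4, f = 0.01451, h_2 = f(L/D)V²/2g = 63.99 m
Series → Q common, losses add: H = Σh = 68.42 m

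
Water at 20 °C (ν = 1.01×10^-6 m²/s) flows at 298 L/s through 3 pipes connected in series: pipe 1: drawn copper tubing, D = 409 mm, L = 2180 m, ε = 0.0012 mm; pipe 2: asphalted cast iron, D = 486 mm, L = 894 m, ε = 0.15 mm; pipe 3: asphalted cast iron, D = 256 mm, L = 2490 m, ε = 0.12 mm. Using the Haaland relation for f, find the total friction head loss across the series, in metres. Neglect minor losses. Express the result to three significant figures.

Pipe 1: V = 2.268 m/s, Re = 9.19×10^5, ε/D = 2.93×10^-6, f = 0.01180, h_1 = f(L/D)V²/2g = 16.49 m
Pipe 2: V = 1.606 m/s, Re = 7.73×10^5, ε/D = 3.09×10^-4, f = 0.01585, h_2 = f(L/D)V²/2g = 3.834 m
Pipe 3: V = 5.790 m/s, Re = 1.47×10^6, ε/D = 4.69×10^-4, f = 0.01681, h_3 = f(L/D)V²/2g = 279.4 m
Series → Q common, losses add: H = Σh = 299.7 m

H ≈ 300 m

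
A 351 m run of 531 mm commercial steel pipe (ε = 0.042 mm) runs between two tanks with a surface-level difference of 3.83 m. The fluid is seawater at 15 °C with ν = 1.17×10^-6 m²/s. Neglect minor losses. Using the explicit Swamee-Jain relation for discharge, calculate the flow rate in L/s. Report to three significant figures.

Swamee-Jain (Type II): Q = -0.965·√(gD⁵h_f/L)·ln[ε/(3.7D) + √(3.17ν²L/(gD³h_f))]
√(gD⁵h_f/L) = √(9.81·0.531⁵·3.83/351) = 0.06722
ε/(3.7D) = 2.14×10^-5; √(3.17ν²L/(gD³h_f)) = 1.65×10^-5
Q = -0.965·0.06722·ln(3.783×10^-5) = 0.6605 m³/s
Check: V = 2.98 m/s, Re = 1.35×10^6, f = 0.01285, h_f = 3.85 m ≈ 3.83 m ✓

Q ≈ 661 L/s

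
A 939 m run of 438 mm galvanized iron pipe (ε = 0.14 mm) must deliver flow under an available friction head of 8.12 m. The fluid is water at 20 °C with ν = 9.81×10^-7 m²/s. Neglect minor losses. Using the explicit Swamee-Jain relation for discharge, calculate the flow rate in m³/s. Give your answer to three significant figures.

Swamee-Jain (Type II): Q = -0.965·√(gD⁵h_f/L)·ln[ε/(3.7D) + √(3.17ν²L/(gD³h_f))]
√(gD⁵h_f/L) = √(9.81·0.438⁵·8.12/939) = 0.03698
ε/(3.7D) = 8.64×10^-5; √(3.17ν²L/(gD³h_f)) = 2.07×10^-5
Q = -0.965·0.03698·ln(1.071×10^-4) = 0.3262 m³/s
Check: V = 2.17 m/s, Re = 9.67×10^5, f = 0.01595, h_f = 8.17 m ≈ 8.12 m ✓

Q ≈ 0.326 m³/s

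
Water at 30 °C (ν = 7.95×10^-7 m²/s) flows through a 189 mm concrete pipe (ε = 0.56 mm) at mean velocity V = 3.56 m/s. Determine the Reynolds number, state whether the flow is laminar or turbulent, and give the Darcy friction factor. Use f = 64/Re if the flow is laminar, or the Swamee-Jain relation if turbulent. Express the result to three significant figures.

Re = VD/ν = 3.560·0.189/7.95×10^-7 = 8.46×10^5
Re > 4000 → turbulent; ε/D = 0.00296
Swamee-Jain: f = 0.02631

Re ≈ 8.46×10^5; turbulent; f ≈ 0.0263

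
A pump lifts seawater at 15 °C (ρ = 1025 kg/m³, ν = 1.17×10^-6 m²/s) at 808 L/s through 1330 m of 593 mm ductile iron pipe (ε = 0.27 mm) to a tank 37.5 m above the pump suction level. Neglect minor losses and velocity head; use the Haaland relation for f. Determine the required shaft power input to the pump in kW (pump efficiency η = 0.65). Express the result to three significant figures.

P_shaft ≈ 673 kW

V = 4Q/(πD²) = 2.926 m/s; Re = 1.48×10^6; ε/D = 4.55×10^-4; f = 0.01671
h_f = f(L/D)V²/2g = 16.35 m
Total head H = z + h_f = 37.5 + 16.35 = 53.85 m
P_hyd = ρgQH = 1025·9.81·0.808·53.85 = 437.5 kW
P_shaft = P_hyd/η = 437.5/0.65 = 673.1 kW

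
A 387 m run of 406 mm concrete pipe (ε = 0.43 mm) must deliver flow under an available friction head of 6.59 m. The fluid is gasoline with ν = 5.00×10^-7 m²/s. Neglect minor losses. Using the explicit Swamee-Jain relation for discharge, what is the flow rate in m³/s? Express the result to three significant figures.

Q ≈ 0.337 m³/s

Swamee-Jain (Type II): Q = -0.965·√(gD⁵h_f/L)·ln[ε/(3.7D) + √(3.17ν²L/(gD³h_f))]
√(gD⁵h_f/L) = √(9.81·0.406⁵·6.59/387) = 0.04293
ε/(3.7D) = 2.86×10^-4; √(3.17ν²L/(gD³h_f)) = 8.42×10^-6
Q = -0.965·0.04293·ln(2.947×10^-4) = 0.3368 m³/s
Check: V = 2.60 m/s, Re = 2.11×10^6, f = 0.02011, h_f = 6.61 m ≈ 6.59 m ✓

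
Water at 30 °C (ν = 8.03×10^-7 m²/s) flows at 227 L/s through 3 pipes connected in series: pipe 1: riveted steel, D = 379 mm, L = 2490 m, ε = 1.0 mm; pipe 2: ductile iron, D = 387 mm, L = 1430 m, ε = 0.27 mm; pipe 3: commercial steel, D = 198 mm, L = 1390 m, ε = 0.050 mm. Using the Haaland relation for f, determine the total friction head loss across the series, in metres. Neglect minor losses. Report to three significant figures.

H ≈ 336 m

Pipe 1: V = 2.012 m/s, Re = 9.50×10^5, ε/D = 0.00264, f = 0.02544, h_1 = f(L/D)V²/2g = 34.49 m
Pipe 2: V = 1.930 m/s, Re = 9.30×10^5, ε/D = 6.98×10^-4, f = 0.01843, h_2 = f(L/D)V²/2g = 12.93 m
Pipe 3: V = 7.372 m/s, Re = 1.82×10^6, ε/D = 2.53×10^-4, f = 0.01484, h_3 = f(L/D)V²/2g = 288.7 m
Series → Q common, losses add: H = Σh = 336.1 m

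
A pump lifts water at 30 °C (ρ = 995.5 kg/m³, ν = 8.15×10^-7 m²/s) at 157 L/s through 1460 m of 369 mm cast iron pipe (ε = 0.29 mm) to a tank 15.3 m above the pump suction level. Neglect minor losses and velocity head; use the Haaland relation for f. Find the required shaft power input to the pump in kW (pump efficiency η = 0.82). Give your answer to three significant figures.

V = 4Q/(πD²) = 1.468 m/s; Re = 6.65×10^5; ε/D = 7.86×10^-4; f = 0.01904
h_f = f(L/D)V²/2g = 8.276 m
Total head H = z + h_f = 15.3 + 8.276 = 23.58 m
P_hyd = ρgQH = 995.5·9.81·0.157·23.58 = 36.15 kW
P_shaft = P_hyd/η = 36.15/0.82 = 44.08 kW

P_shaft ≈ 44.1 kW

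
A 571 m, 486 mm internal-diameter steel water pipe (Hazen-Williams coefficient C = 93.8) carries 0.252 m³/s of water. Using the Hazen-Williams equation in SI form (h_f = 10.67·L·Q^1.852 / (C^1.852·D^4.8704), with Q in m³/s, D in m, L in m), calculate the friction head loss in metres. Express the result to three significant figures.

h_f ≈ 3.55 m

h_f = 10.67·571·0.252^1.852 / (93.8^1.852·0.486^4.8704) = 3.547 m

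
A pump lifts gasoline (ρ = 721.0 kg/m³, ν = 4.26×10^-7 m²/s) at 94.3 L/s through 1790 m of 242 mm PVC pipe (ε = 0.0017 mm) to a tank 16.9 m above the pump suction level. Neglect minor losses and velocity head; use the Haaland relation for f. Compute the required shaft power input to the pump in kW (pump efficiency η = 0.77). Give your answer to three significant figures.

V = 4Q/(πD²) = 2.050 m/s; Re = 1.16×10^6; ε/D = 7.02×10^-6; f = 0.01143
h_f = f(L/D)V²/2g = 18.12 m
Total head H = z + h_f = 16.9 + 18.12 = 35.02 m
P_hyd = ρgQH = 721.0·9.81·0.0943·35.02 = 23.36 kW
P_shaft = P_hyd/η = 23.36/0.77 = 30.33 kW

P_shaft ≈ 30.3 kW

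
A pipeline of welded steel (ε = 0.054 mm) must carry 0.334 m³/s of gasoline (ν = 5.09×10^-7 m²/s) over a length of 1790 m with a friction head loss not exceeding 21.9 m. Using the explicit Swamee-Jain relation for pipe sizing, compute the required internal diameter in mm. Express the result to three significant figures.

D ≈ 403 mm

Swamee-Jain (Type III): D = 0.66·[ε^1.25·(LQ²/(gh_f))^4.75 + ν·Q^9.4·(L/(gh_f))^5.2]^0.04
LQ²/(gh_f) = 0.9295; L/(gh_f) = 8.332
Term 1 = ε^1.25·(…)^4.75 = 3.27×10^-6; Term 2 = ν·Q^9.4·(…)^5.2 = 1.04×10^-6
D = 0.66·(3.27×10^-6 + 1.04×10^-6)^0.04 = 0.4027 m = 403 mm
Check: V = 2.62 m/s, Re = 2.07×10^6, f = 0.01341, h_f = 20.9 m ≈ 21.9 m ✓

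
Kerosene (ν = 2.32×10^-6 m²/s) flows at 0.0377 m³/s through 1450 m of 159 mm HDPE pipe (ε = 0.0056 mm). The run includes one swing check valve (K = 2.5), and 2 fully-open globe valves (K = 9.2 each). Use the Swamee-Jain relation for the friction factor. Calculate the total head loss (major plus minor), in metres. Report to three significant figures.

V = 4Q/(πD²) = 1.899 m/s; V²/2g = 0.1837 m
Re = 1.30×10^5, ε/D = 3.52×10^-5 → f = 0.01717 (Swamee-Jain)
Major: h_f = f(L/D)·V²/2g = 0.01717·9119·0.1837 = 28.77 m
Minor: ΣK = 20.9; h_m = ΣK·V²/2g = 3.840 m
Total H_L = 28.77 + 3.840 = 32.61 m

H_L ≈ 32.6 m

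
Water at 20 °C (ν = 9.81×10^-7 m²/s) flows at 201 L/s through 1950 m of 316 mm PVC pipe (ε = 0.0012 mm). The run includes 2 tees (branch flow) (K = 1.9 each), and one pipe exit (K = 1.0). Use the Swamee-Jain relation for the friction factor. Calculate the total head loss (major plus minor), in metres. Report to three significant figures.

V = 4Q/(πD²) = 2.563 m/s; V²/2g = 0.3348 m
Re = 8.26×10^5, ε/D = 3.80×10^-6 → f = 0.01208 (Swamee-Jain)
Major: h_f = f(L/D)·V²/2g = 0.01208·6171·0.3348 = 24.95 m
Minor: ΣK = 4.80; h_m = ΣK·V²/2g = 1.607 m
Total H_L = 24.95 + 1.607 = 26.55 m

H_L ≈ 26.6 m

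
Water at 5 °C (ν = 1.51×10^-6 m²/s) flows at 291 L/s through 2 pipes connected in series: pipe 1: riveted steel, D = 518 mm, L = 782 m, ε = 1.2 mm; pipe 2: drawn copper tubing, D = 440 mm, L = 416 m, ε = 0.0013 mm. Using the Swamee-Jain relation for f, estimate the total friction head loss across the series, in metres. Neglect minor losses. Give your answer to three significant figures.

Pipe 1: V = 1.381 m/s, Re = 4.74×10^5, ε/D = 0.00232, f = 0.02483, h_1 = f(L/D)V²/2g = 3.642 m
Pipe 2: V = 1.914 m/s, Re = 5.58×10^5, ε/D = 2.95×10^-6, f = 0.01289, h_2 = f(L/D)V²/2g = 2.275 m
Series → Q common, losses add: H = Σh = 5.917 m

H ≈ 5.92 m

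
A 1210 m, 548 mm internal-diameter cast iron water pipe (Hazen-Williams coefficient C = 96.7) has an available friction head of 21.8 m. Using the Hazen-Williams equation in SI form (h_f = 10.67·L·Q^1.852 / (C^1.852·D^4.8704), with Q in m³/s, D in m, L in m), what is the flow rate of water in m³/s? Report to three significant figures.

Q ≈ 0.633 m³/s

Rearranging: Q = [h_f·C^1.852·D^4.8704 / (10.67·L)]^(1/1.852)
Q = [21.8·96.7^1.852·0.548^4.8704 / (10.67·1210)]^0.540 = 0.6331 m³/s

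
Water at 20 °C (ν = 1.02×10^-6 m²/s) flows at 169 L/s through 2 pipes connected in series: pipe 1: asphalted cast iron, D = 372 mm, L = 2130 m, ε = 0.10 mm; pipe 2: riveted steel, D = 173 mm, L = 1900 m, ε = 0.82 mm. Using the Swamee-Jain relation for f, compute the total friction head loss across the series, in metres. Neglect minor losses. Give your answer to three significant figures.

H ≈ 880 m

Pipe 1: V = 1.555 m/s, Re = 5.67×10^5, ε/D = 2.69×10^-4, f = 0.01598, h_1 = f(L/D)V²/2g = 11.27 m
Pipe 2: V = 7.190 m/s, Re = 1.22×10^6, ε/D = 0.00474, f = 0.03002, h_2 = f(L/D)V²/2g = 868.5 m
Series → Q common, losses add: H = Σh = 879.8 m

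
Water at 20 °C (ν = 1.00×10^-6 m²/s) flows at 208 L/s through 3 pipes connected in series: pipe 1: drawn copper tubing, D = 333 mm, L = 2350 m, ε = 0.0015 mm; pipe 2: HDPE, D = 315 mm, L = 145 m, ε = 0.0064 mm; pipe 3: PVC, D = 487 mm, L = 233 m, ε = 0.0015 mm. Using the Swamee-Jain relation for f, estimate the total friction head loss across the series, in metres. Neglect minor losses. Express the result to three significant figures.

H ≈ 27.4 m

Pipe 1: V = 2.388 m/s, Re = 7.95×10^5, ε/D = 4.50×10^-6, f = 0.01217, h_1 = f(L/D)V²/2g = 24.96 m
Pipe 2: V = 2.669 m/s, Re = 8.41×10^5, ε/D = 2.03×10^-5, f = 0.01239, h_2 = f(L/D)V²/2g = 2.071 m
Pipe 3: V = 1.117 m/s, Re = 5.44×10^5, ε/D = 3.08×10^-6, f = 0.01295, h_3 = f(L/D)V²/2g = 0.3937 m
Series → Q common, losses add: H = Σh = 27.42 m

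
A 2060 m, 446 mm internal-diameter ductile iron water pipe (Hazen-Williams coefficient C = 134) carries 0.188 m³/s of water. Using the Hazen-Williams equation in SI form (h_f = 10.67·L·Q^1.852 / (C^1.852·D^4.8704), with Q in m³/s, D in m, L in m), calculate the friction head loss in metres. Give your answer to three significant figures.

h_f ≈ 5.84 m

h_f = 10.67·2060·0.188^1.852 / (134^1.852·0.446^4.8704) = 5.838 m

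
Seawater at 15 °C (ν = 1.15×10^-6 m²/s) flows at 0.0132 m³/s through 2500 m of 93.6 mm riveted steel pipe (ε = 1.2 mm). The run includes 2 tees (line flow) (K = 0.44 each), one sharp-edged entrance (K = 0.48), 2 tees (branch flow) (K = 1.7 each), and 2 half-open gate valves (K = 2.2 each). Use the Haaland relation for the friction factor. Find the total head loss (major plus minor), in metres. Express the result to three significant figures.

V = 4Q/(πD²) = 1.918 m/s; V²/2g = 0.1876 m
Re = 1.56×10^5, ε/D = 0.0128 → f = 0.04170 (Haaland)
Major: h_f = f(L/D)·V²/2g = 0.04170·26709·0.1876 = 208.9 m
Minor: ΣK = 9.16; h_m = ΣK·V²/2g = 1.718 m
Total H_L = 208.9 + 1.718 = 210.6 m

H_L ≈ 211 m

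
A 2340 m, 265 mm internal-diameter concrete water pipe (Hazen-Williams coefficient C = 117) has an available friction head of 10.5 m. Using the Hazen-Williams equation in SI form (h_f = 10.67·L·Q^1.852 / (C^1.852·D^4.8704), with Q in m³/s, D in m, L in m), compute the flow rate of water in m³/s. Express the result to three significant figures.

Q ≈ 0.0535 m³/s

Rearranging: Q = [h_f·C^1.852·D^4.8704 / (10.67·L)]^(1/1.852)
Q = [10.5·117^1.852·0.265^4.8704 / (10.67·2340)]^0.540 = 0.05351 m³/s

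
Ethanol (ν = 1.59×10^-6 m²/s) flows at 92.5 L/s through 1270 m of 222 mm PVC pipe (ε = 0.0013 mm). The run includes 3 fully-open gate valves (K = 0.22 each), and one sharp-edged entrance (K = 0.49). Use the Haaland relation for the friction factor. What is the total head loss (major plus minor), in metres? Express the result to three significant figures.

H_L ≈ 23.8 m

V = 4Q/(πD²) = 2.390 m/s; V²/2g = 0.2911 m
Re = 3.34×10^5, ε/D = 5.86×10^-6 → f = 0.01411 (Haaland)
Major: h_f = f(L/D)·V²/2g = 0.01411·5721·0.2911 = 23.50 m
Minor: ΣK = 1.15; h_m = ΣK·V²/2g = 0.3347 m
Total H_L = 23.50 + 0.3347 = 23.83 m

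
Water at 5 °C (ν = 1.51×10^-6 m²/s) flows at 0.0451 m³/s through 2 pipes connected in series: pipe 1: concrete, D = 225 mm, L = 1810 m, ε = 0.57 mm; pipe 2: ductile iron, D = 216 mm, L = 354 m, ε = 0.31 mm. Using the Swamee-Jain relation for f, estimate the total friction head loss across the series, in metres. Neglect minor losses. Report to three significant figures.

H ≈ 16.6 m

Pipe 1: V = 1.134 m/s, Re = 1.69×10^5, ε/D = 0.00253, f = 0.02605, h_1 = f(L/D)V²/2g = 13.74 m
Pipe 2: V = 1.231 m/s, Re = 1.76×10^5, ε/D = 0.00144, f = 0.02291, h_2 = f(L/D)V²/2g = 2.898 m
Series → Q common, losses add: H = Σh = 16.64 m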